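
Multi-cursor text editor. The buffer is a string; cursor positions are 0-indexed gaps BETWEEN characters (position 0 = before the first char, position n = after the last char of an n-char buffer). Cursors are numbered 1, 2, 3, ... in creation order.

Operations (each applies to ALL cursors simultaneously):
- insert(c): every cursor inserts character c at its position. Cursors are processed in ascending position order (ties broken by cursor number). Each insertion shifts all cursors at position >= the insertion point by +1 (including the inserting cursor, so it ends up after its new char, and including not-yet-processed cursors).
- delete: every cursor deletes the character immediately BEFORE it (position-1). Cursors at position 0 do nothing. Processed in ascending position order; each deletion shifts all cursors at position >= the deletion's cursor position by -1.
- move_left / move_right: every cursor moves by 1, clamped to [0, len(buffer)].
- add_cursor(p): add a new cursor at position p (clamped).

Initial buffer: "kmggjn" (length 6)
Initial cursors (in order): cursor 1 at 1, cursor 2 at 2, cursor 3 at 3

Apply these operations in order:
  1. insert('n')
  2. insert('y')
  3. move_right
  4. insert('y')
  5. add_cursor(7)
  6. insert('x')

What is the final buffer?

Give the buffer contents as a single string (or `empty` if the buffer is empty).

Answer: knymyxnyxgyxnygyxjn

Derivation:
After op 1 (insert('n')): buffer="knmngngjn" (len 9), cursors c1@2 c2@4 c3@6, authorship .1.2.3...
After op 2 (insert('y')): buffer="knymnygnygjn" (len 12), cursors c1@3 c2@6 c3@9, authorship .11.22.33...
After op 3 (move_right): buffer="knymnygnygjn" (len 12), cursors c1@4 c2@7 c3@10, authorship .11.22.33...
After op 4 (insert('y')): buffer="knymynygynygyjn" (len 15), cursors c1@5 c2@9 c3@13, authorship .11.122.233.3..
After op 5 (add_cursor(7)): buffer="knymynygynygyjn" (len 15), cursors c1@5 c4@7 c2@9 c3@13, authorship .11.122.233.3..
After op 6 (insert('x')): buffer="knymyxnyxgyxnygyxjn" (len 19), cursors c1@6 c4@9 c2@12 c3@17, authorship .11.11224.2233.33..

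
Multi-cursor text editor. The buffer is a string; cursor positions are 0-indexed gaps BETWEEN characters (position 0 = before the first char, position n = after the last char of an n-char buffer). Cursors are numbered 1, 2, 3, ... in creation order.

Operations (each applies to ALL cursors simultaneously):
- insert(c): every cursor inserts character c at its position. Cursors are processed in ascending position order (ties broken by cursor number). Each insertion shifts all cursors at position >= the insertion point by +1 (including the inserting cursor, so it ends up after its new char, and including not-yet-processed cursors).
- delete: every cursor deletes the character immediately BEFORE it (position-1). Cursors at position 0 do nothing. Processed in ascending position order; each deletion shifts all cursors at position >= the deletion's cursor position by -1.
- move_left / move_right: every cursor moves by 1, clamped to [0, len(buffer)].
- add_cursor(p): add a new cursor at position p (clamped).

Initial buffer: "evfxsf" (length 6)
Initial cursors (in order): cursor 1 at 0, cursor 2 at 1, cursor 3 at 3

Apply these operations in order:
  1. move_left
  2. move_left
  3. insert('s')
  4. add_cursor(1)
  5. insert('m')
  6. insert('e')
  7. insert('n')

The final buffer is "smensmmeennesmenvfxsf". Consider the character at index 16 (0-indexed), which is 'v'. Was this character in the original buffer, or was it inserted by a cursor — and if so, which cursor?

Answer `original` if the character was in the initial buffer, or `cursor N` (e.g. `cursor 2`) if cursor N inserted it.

After op 1 (move_left): buffer="evfxsf" (len 6), cursors c1@0 c2@0 c3@2, authorship ......
After op 2 (move_left): buffer="evfxsf" (len 6), cursors c1@0 c2@0 c3@1, authorship ......
After op 3 (insert('s')): buffer="ssesvfxsf" (len 9), cursors c1@2 c2@2 c3@4, authorship 12.3.....
After op 4 (add_cursor(1)): buffer="ssesvfxsf" (len 9), cursors c4@1 c1@2 c2@2 c3@4, authorship 12.3.....
After op 5 (insert('m')): buffer="smsmmesmvfxsf" (len 13), cursors c4@2 c1@5 c2@5 c3@8, authorship 14212.33.....
After op 6 (insert('e')): buffer="smesmmeeesmevfxsf" (len 17), cursors c4@3 c1@8 c2@8 c3@12, authorship 14421212.333.....
After op 7 (insert('n')): buffer="smensmmeennesmenvfxsf" (len 21), cursors c4@4 c1@11 c2@11 c3@16, authorship 14442121212.3333.....
Authorship (.=original, N=cursor N): 1 4 4 4 2 1 2 1 2 1 2 . 3 3 3 3 . . . . .
Index 16: author = original

Answer: original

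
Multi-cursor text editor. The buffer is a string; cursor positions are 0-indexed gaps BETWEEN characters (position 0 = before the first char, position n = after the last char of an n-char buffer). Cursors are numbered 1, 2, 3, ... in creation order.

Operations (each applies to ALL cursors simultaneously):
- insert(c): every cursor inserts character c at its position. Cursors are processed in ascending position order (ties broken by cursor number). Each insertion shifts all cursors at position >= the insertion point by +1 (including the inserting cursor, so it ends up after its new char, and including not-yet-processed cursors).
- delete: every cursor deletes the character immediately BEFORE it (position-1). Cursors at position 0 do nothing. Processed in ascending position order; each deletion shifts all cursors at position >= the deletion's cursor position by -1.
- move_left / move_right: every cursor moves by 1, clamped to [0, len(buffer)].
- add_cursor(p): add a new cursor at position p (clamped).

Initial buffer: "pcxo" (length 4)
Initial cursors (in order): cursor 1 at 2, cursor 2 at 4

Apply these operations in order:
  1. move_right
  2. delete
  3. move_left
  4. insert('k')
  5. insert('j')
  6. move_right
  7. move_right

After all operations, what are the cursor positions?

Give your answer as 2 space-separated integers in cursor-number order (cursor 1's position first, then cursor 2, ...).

Answer: 6 6

Derivation:
After op 1 (move_right): buffer="pcxo" (len 4), cursors c1@3 c2@4, authorship ....
After op 2 (delete): buffer="pc" (len 2), cursors c1@2 c2@2, authorship ..
After op 3 (move_left): buffer="pc" (len 2), cursors c1@1 c2@1, authorship ..
After op 4 (insert('k')): buffer="pkkc" (len 4), cursors c1@3 c2@3, authorship .12.
After op 5 (insert('j')): buffer="pkkjjc" (len 6), cursors c1@5 c2@5, authorship .1212.
After op 6 (move_right): buffer="pkkjjc" (len 6), cursors c1@6 c2@6, authorship .1212.
After op 7 (move_right): buffer="pkkjjc" (len 6), cursors c1@6 c2@6, authorship .1212.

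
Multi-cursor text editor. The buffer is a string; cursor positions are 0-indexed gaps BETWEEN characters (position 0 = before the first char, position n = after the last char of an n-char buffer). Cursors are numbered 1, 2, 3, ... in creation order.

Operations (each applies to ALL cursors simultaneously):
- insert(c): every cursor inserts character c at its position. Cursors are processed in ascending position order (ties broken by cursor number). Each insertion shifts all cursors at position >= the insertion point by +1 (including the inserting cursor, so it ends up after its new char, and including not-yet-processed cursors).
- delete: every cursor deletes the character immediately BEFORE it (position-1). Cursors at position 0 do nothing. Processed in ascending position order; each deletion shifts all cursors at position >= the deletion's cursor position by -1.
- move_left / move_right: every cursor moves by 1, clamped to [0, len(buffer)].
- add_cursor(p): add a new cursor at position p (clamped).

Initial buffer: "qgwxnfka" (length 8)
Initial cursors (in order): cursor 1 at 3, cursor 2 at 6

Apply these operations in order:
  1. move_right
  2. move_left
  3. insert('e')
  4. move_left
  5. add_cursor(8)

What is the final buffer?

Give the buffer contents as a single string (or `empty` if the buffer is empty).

After op 1 (move_right): buffer="qgwxnfka" (len 8), cursors c1@4 c2@7, authorship ........
After op 2 (move_left): buffer="qgwxnfka" (len 8), cursors c1@3 c2@6, authorship ........
After op 3 (insert('e')): buffer="qgwexnfeka" (len 10), cursors c1@4 c2@8, authorship ...1...2..
After op 4 (move_left): buffer="qgwexnfeka" (len 10), cursors c1@3 c2@7, authorship ...1...2..
After op 5 (add_cursor(8)): buffer="qgwexnfeka" (len 10), cursors c1@3 c2@7 c3@8, authorship ...1...2..

Answer: qgwexnfeka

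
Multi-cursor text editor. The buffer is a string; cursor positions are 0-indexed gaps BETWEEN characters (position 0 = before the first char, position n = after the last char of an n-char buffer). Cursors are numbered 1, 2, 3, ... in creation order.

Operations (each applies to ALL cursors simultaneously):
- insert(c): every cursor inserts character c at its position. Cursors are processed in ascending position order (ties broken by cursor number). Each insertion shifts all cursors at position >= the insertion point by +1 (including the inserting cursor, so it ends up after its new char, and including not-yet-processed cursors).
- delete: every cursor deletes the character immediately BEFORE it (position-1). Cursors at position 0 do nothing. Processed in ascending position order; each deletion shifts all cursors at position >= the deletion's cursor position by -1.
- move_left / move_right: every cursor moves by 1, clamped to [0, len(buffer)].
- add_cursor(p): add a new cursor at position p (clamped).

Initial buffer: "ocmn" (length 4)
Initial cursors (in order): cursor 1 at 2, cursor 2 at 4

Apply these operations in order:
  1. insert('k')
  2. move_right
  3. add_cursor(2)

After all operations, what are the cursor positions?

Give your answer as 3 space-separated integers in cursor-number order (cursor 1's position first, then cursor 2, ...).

Answer: 4 6 2

Derivation:
After op 1 (insert('k')): buffer="ockmnk" (len 6), cursors c1@3 c2@6, authorship ..1..2
After op 2 (move_right): buffer="ockmnk" (len 6), cursors c1@4 c2@6, authorship ..1..2
After op 3 (add_cursor(2)): buffer="ockmnk" (len 6), cursors c3@2 c1@4 c2@6, authorship ..1..2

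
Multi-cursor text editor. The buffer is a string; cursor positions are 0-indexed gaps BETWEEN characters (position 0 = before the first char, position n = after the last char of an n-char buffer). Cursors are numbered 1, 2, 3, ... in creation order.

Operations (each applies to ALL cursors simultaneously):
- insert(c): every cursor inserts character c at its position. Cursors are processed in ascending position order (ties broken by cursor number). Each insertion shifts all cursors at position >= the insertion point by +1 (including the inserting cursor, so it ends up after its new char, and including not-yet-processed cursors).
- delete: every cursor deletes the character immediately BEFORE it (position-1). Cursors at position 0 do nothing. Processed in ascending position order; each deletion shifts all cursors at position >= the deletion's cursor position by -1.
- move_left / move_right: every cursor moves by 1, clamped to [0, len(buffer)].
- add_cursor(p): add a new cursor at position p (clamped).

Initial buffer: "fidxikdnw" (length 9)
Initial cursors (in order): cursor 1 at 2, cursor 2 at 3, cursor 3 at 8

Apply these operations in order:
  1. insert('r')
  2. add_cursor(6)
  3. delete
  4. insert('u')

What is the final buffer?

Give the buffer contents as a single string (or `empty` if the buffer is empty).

After op 1 (insert('r')): buffer="firdrxikdnrw" (len 12), cursors c1@3 c2@5 c3@11, authorship ..1.2.....3.
After op 2 (add_cursor(6)): buffer="firdrxikdnrw" (len 12), cursors c1@3 c2@5 c4@6 c3@11, authorship ..1.2.....3.
After op 3 (delete): buffer="fidikdnw" (len 8), cursors c1@2 c2@3 c4@3 c3@7, authorship ........
After op 4 (insert('u')): buffer="fiuduuikdnuw" (len 12), cursors c1@3 c2@6 c4@6 c3@11, authorship ..1.24....3.

Answer: fiuduuikdnuw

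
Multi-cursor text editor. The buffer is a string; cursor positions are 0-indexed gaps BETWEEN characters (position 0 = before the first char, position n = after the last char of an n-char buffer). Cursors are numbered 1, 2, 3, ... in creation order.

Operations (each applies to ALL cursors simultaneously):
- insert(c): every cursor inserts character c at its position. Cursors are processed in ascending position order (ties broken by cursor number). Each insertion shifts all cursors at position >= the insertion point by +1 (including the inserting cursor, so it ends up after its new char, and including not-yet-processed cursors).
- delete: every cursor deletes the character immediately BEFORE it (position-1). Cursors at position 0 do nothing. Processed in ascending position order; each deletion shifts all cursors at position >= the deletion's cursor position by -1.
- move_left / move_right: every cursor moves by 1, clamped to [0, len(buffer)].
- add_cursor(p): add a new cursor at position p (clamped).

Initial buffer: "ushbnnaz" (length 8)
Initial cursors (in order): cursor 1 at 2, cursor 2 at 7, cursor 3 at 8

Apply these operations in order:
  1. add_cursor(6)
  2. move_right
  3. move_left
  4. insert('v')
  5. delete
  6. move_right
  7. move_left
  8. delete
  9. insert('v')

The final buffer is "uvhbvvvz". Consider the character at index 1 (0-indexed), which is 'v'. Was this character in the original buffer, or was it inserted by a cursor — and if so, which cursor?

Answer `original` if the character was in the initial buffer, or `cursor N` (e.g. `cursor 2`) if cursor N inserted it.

After op 1 (add_cursor(6)): buffer="ushbnnaz" (len 8), cursors c1@2 c4@6 c2@7 c3@8, authorship ........
After op 2 (move_right): buffer="ushbnnaz" (len 8), cursors c1@3 c4@7 c2@8 c3@8, authorship ........
After op 3 (move_left): buffer="ushbnnaz" (len 8), cursors c1@2 c4@6 c2@7 c3@7, authorship ........
After op 4 (insert('v')): buffer="usvhbnnvavvz" (len 12), cursors c1@3 c4@8 c2@11 c3@11, authorship ..1....4.23.
After op 5 (delete): buffer="ushbnnaz" (len 8), cursors c1@2 c4@6 c2@7 c3@7, authorship ........
After op 6 (move_right): buffer="ushbnnaz" (len 8), cursors c1@3 c4@7 c2@8 c3@8, authorship ........
After op 7 (move_left): buffer="ushbnnaz" (len 8), cursors c1@2 c4@6 c2@7 c3@7, authorship ........
After op 8 (delete): buffer="uhbz" (len 4), cursors c1@1 c2@3 c3@3 c4@3, authorship ....
After op 9 (insert('v')): buffer="uvhbvvvz" (len 8), cursors c1@2 c2@7 c3@7 c4@7, authorship .1..234.
Authorship (.=original, N=cursor N): . 1 . . 2 3 4 .
Index 1: author = 1

Answer: cursor 1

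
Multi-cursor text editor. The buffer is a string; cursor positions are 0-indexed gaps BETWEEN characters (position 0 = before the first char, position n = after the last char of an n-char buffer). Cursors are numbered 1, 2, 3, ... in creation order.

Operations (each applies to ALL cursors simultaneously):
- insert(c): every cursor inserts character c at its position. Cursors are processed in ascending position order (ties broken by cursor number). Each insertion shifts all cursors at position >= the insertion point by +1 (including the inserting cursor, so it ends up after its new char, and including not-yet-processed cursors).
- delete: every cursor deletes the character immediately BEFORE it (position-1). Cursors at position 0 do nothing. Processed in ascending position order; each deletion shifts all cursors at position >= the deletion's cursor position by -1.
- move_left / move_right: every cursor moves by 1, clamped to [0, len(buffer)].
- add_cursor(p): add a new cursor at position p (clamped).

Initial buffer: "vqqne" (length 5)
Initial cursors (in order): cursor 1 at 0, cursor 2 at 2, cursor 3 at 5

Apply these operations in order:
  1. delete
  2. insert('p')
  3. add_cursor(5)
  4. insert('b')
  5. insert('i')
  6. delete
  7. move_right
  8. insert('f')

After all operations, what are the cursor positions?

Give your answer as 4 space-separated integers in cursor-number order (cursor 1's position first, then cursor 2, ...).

After op 1 (delete): buffer="vqn" (len 3), cursors c1@0 c2@1 c3@3, authorship ...
After op 2 (insert('p')): buffer="pvpqnp" (len 6), cursors c1@1 c2@3 c3@6, authorship 1.2..3
After op 3 (add_cursor(5)): buffer="pvpqnp" (len 6), cursors c1@1 c2@3 c4@5 c3@6, authorship 1.2..3
After op 4 (insert('b')): buffer="pbvpbqnbpb" (len 10), cursors c1@2 c2@5 c4@8 c3@10, authorship 11.22..433
After op 5 (insert('i')): buffer="pbivpbiqnbipbi" (len 14), cursors c1@3 c2@7 c4@11 c3@14, authorship 111.222..44333
After op 6 (delete): buffer="pbvpbqnbpb" (len 10), cursors c1@2 c2@5 c4@8 c3@10, authorship 11.22..433
After op 7 (move_right): buffer="pbvpbqnbpb" (len 10), cursors c1@3 c2@6 c4@9 c3@10, authorship 11.22..433
After op 8 (insert('f')): buffer="pbvfpbqfnbpfbf" (len 14), cursors c1@4 c2@8 c4@12 c3@14, authorship 11.122.2.43433

Answer: 4 8 14 12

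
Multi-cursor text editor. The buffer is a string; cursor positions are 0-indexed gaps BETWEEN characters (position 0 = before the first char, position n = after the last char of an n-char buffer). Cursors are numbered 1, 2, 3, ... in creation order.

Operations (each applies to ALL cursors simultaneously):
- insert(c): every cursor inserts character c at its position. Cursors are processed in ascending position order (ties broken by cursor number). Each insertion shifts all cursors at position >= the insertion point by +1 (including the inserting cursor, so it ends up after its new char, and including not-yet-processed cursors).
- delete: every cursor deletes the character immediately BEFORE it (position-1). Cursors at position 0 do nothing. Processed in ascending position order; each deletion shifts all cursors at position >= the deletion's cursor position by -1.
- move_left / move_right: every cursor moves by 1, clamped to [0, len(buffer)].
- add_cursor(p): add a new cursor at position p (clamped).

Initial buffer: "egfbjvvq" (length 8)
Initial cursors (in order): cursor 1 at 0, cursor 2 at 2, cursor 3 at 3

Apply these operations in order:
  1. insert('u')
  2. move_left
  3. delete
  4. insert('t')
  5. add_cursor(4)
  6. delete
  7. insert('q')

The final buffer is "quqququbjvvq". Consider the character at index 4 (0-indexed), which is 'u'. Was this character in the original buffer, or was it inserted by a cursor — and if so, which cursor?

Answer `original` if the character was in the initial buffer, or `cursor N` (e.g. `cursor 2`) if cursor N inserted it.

Answer: cursor 2

Derivation:
After op 1 (insert('u')): buffer="uegufubjvvq" (len 11), cursors c1@1 c2@4 c3@6, authorship 1..2.3.....
After op 2 (move_left): buffer="uegufubjvvq" (len 11), cursors c1@0 c2@3 c3@5, authorship 1..2.3.....
After op 3 (delete): buffer="ueuubjvvq" (len 9), cursors c1@0 c2@2 c3@3, authorship 1.23.....
After op 4 (insert('t')): buffer="tuetutubjvvq" (len 12), cursors c1@1 c2@4 c3@6, authorship 11.2233.....
After op 5 (add_cursor(4)): buffer="tuetutubjvvq" (len 12), cursors c1@1 c2@4 c4@4 c3@6, authorship 11.2233.....
After op 6 (delete): buffer="uuubjvvq" (len 8), cursors c1@0 c2@1 c4@1 c3@2, authorship 123.....
After op 7 (insert('q')): buffer="quqququbjvvq" (len 12), cursors c1@1 c2@4 c4@4 c3@6, authorship 1124233.....
Authorship (.=original, N=cursor N): 1 1 2 4 2 3 3 . . . . .
Index 4: author = 2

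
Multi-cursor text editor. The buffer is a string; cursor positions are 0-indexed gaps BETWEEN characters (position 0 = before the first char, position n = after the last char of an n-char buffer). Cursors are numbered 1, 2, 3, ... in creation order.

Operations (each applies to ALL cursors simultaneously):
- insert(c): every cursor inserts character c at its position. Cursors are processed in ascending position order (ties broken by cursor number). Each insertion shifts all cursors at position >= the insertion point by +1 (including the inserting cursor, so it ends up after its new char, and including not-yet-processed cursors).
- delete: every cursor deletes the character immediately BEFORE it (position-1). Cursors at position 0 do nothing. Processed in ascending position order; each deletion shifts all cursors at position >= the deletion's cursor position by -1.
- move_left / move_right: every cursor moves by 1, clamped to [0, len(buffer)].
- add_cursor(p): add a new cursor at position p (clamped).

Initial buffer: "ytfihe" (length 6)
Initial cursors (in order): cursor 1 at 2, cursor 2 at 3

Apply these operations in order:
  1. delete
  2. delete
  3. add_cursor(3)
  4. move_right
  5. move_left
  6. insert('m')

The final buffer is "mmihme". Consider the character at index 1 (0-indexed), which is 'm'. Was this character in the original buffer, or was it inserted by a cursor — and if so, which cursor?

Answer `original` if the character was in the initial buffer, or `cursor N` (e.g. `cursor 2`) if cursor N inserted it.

After op 1 (delete): buffer="yihe" (len 4), cursors c1@1 c2@1, authorship ....
After op 2 (delete): buffer="ihe" (len 3), cursors c1@0 c2@0, authorship ...
After op 3 (add_cursor(3)): buffer="ihe" (len 3), cursors c1@0 c2@0 c3@3, authorship ...
After op 4 (move_right): buffer="ihe" (len 3), cursors c1@1 c2@1 c3@3, authorship ...
After op 5 (move_left): buffer="ihe" (len 3), cursors c1@0 c2@0 c3@2, authorship ...
After op 6 (insert('m')): buffer="mmihme" (len 6), cursors c1@2 c2@2 c3@5, authorship 12..3.
Authorship (.=original, N=cursor N): 1 2 . . 3 .
Index 1: author = 2

Answer: cursor 2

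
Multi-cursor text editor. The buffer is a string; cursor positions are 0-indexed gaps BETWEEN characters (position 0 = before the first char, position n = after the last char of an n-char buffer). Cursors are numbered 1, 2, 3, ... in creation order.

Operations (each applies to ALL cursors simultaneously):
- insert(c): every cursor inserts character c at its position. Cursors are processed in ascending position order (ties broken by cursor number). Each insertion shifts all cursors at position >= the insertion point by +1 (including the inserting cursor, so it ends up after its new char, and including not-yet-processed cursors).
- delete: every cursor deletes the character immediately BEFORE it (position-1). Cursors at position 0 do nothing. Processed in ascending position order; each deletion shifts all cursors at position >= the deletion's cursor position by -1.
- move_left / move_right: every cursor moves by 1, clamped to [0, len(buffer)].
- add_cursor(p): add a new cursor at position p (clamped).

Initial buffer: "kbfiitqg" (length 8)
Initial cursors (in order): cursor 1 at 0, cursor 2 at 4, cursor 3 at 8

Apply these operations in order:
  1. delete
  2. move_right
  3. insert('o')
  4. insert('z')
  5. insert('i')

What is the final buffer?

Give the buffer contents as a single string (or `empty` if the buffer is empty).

After op 1 (delete): buffer="kbfitq" (len 6), cursors c1@0 c2@3 c3@6, authorship ......
After op 2 (move_right): buffer="kbfitq" (len 6), cursors c1@1 c2@4 c3@6, authorship ......
After op 3 (insert('o')): buffer="kobfiotqo" (len 9), cursors c1@2 c2@6 c3@9, authorship .1...2..3
After op 4 (insert('z')): buffer="kozbfioztqoz" (len 12), cursors c1@3 c2@8 c3@12, authorship .11...22..33
After op 5 (insert('i')): buffer="kozibfiozitqozi" (len 15), cursors c1@4 c2@10 c3@15, authorship .111...222..333

Answer: kozibfiozitqozi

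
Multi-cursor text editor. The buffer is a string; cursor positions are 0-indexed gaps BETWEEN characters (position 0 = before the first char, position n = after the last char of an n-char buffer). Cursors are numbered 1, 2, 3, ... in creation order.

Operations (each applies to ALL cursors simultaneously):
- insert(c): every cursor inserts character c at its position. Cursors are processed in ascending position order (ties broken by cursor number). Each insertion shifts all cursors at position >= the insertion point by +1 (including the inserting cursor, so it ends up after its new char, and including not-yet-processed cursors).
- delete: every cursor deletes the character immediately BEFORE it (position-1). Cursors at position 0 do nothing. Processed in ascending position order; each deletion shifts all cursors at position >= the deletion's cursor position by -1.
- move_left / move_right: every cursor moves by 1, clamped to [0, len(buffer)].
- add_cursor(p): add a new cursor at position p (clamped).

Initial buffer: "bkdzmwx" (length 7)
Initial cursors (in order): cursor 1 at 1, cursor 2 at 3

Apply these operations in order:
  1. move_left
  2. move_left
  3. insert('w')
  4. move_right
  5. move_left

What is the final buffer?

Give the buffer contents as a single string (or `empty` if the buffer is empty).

Answer: wbwkdzmwx

Derivation:
After op 1 (move_left): buffer="bkdzmwx" (len 7), cursors c1@0 c2@2, authorship .......
After op 2 (move_left): buffer="bkdzmwx" (len 7), cursors c1@0 c2@1, authorship .......
After op 3 (insert('w')): buffer="wbwkdzmwx" (len 9), cursors c1@1 c2@3, authorship 1.2......
After op 4 (move_right): buffer="wbwkdzmwx" (len 9), cursors c1@2 c2@4, authorship 1.2......
After op 5 (move_left): buffer="wbwkdzmwx" (len 9), cursors c1@1 c2@3, authorship 1.2......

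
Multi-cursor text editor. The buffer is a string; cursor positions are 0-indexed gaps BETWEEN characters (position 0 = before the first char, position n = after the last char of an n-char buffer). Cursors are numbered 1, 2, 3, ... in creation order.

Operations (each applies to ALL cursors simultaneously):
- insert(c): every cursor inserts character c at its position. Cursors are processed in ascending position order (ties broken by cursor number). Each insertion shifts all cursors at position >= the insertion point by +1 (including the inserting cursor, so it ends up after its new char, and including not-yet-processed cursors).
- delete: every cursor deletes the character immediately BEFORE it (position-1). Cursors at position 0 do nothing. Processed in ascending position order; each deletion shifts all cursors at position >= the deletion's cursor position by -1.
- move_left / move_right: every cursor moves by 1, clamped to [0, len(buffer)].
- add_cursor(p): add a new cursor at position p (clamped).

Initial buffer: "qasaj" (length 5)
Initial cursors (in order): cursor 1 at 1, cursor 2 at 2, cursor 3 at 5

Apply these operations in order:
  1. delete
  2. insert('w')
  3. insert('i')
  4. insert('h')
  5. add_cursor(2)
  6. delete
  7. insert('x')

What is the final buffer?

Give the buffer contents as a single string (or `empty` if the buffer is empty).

After op 1 (delete): buffer="sa" (len 2), cursors c1@0 c2@0 c3@2, authorship ..
After op 2 (insert('w')): buffer="wwsaw" (len 5), cursors c1@2 c2@2 c3@5, authorship 12..3
After op 3 (insert('i')): buffer="wwiisawi" (len 8), cursors c1@4 c2@4 c3@8, authorship 1212..33
After op 4 (insert('h')): buffer="wwiihhsawih" (len 11), cursors c1@6 c2@6 c3@11, authorship 121212..333
After op 5 (add_cursor(2)): buffer="wwiihhsawih" (len 11), cursors c4@2 c1@6 c2@6 c3@11, authorship 121212..333
After op 6 (delete): buffer="wiisawi" (len 7), cursors c4@1 c1@3 c2@3 c3@7, authorship 112..33
After op 7 (insert('x')): buffer="wxiixxsawix" (len 11), cursors c4@2 c1@6 c2@6 c3@11, authorship 141212..333

Answer: wxiixxsawix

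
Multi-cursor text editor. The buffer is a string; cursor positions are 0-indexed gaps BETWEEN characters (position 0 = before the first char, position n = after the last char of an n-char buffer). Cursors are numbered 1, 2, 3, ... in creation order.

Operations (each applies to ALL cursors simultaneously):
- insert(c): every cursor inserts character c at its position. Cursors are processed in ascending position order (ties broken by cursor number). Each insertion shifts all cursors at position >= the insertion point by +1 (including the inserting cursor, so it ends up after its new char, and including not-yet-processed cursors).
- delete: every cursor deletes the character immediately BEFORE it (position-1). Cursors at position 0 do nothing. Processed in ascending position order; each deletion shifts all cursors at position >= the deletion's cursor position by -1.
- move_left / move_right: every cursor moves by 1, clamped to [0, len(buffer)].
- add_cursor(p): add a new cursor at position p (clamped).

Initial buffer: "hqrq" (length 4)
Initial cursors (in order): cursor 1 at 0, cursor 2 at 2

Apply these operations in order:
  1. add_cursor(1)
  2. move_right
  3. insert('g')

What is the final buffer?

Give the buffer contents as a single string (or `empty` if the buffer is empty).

Answer: hgqgrgq

Derivation:
After op 1 (add_cursor(1)): buffer="hqrq" (len 4), cursors c1@0 c3@1 c2@2, authorship ....
After op 2 (move_right): buffer="hqrq" (len 4), cursors c1@1 c3@2 c2@3, authorship ....
After op 3 (insert('g')): buffer="hgqgrgq" (len 7), cursors c1@2 c3@4 c2@6, authorship .1.3.2.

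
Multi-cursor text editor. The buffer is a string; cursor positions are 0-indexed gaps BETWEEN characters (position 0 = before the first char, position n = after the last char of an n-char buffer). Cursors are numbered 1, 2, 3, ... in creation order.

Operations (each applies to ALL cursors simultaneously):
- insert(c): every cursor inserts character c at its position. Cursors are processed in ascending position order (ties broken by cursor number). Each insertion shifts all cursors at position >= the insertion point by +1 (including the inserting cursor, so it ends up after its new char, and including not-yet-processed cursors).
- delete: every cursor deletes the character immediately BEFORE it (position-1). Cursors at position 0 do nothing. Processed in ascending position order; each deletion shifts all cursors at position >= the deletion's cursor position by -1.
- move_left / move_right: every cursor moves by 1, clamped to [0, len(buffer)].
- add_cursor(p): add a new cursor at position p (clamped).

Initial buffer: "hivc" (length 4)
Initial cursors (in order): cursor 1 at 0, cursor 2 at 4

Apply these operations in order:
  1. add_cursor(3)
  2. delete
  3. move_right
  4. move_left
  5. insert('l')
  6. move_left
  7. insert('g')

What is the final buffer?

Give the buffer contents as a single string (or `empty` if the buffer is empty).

Answer: glhlggli

Derivation:
After op 1 (add_cursor(3)): buffer="hivc" (len 4), cursors c1@0 c3@3 c2@4, authorship ....
After op 2 (delete): buffer="hi" (len 2), cursors c1@0 c2@2 c3@2, authorship ..
After op 3 (move_right): buffer="hi" (len 2), cursors c1@1 c2@2 c3@2, authorship ..
After op 4 (move_left): buffer="hi" (len 2), cursors c1@0 c2@1 c3@1, authorship ..
After op 5 (insert('l')): buffer="lhlli" (len 5), cursors c1@1 c2@4 c3@4, authorship 1.23.
After op 6 (move_left): buffer="lhlli" (len 5), cursors c1@0 c2@3 c3@3, authorship 1.23.
After op 7 (insert('g')): buffer="glhlggli" (len 8), cursors c1@1 c2@6 c3@6, authorship 11.2233.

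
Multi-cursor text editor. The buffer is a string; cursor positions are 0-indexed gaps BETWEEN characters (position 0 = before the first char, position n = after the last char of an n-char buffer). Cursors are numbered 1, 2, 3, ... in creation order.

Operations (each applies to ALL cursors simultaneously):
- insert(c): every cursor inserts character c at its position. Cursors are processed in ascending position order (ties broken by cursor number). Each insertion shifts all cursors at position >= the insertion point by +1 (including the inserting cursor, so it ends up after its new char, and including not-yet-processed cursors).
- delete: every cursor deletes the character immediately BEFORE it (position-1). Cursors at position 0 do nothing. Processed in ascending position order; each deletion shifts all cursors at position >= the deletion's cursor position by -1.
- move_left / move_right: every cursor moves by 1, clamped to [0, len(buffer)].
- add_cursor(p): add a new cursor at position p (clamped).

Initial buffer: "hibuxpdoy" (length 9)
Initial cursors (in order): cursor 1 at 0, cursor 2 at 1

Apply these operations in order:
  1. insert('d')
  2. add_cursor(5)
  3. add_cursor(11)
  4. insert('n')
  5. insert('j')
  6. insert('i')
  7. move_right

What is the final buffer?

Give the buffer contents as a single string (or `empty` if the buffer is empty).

Answer: dnjihdnjiibnjiuxpdoynji

Derivation:
After op 1 (insert('d')): buffer="dhdibuxpdoy" (len 11), cursors c1@1 c2@3, authorship 1.2........
After op 2 (add_cursor(5)): buffer="dhdibuxpdoy" (len 11), cursors c1@1 c2@3 c3@5, authorship 1.2........
After op 3 (add_cursor(11)): buffer="dhdibuxpdoy" (len 11), cursors c1@1 c2@3 c3@5 c4@11, authorship 1.2........
After op 4 (insert('n')): buffer="dnhdnibnuxpdoyn" (len 15), cursors c1@2 c2@5 c3@8 c4@15, authorship 11.22..3......4
After op 5 (insert('j')): buffer="dnjhdnjibnjuxpdoynj" (len 19), cursors c1@3 c2@7 c3@11 c4@19, authorship 111.222..33......44
After op 6 (insert('i')): buffer="dnjihdnjiibnjiuxpdoynji" (len 23), cursors c1@4 c2@9 c3@14 c4@23, authorship 1111.2222..333......444
After op 7 (move_right): buffer="dnjihdnjiibnjiuxpdoynji" (len 23), cursors c1@5 c2@10 c3@15 c4@23, authorship 1111.2222..333......444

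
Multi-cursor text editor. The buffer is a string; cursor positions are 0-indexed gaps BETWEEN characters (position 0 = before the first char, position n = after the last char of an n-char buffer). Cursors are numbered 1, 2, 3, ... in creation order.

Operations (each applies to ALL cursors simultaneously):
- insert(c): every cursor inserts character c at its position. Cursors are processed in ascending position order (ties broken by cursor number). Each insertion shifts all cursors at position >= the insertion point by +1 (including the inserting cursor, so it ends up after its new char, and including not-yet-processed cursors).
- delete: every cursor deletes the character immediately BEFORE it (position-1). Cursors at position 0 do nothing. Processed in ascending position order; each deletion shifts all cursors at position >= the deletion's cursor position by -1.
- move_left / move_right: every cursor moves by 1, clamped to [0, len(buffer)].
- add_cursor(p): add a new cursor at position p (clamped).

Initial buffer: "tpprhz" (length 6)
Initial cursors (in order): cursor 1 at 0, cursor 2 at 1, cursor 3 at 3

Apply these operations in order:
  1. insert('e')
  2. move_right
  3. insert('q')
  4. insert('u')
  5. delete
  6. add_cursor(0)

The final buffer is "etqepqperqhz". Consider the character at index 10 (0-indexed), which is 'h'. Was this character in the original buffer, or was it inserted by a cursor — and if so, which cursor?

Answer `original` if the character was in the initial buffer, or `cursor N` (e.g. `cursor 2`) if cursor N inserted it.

Answer: original

Derivation:
After op 1 (insert('e')): buffer="etepperhz" (len 9), cursors c1@1 c2@3 c3@6, authorship 1.2..3...
After op 2 (move_right): buffer="etepperhz" (len 9), cursors c1@2 c2@4 c3@7, authorship 1.2..3...
After op 3 (insert('q')): buffer="etqepqperqhz" (len 12), cursors c1@3 c2@6 c3@10, authorship 1.12.2.3.3..
After op 4 (insert('u')): buffer="etquepquperquhz" (len 15), cursors c1@4 c2@8 c3@13, authorship 1.112.22.3.33..
After op 5 (delete): buffer="etqepqperqhz" (len 12), cursors c1@3 c2@6 c3@10, authorship 1.12.2.3.3..
After op 6 (add_cursor(0)): buffer="etqepqperqhz" (len 12), cursors c4@0 c1@3 c2@6 c3@10, authorship 1.12.2.3.3..
Authorship (.=original, N=cursor N): 1 . 1 2 . 2 . 3 . 3 . .
Index 10: author = original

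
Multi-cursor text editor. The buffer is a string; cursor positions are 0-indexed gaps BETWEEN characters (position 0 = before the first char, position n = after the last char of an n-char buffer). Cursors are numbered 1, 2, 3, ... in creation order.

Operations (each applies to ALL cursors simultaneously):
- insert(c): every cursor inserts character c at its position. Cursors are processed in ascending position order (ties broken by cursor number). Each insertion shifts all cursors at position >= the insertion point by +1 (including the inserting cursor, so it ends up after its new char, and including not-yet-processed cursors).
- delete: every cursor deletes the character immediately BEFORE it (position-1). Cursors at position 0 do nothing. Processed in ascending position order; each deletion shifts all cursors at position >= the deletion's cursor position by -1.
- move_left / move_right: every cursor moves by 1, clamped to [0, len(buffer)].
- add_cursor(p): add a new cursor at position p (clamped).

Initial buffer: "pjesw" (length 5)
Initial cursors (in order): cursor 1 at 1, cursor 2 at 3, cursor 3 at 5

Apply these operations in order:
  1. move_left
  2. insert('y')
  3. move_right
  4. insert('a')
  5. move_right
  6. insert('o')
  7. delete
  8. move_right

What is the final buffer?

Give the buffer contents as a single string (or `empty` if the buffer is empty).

Answer: ypajyeasywa

Derivation:
After op 1 (move_left): buffer="pjesw" (len 5), cursors c1@0 c2@2 c3@4, authorship .....
After op 2 (insert('y')): buffer="ypjyesyw" (len 8), cursors c1@1 c2@4 c3@7, authorship 1..2..3.
After op 3 (move_right): buffer="ypjyesyw" (len 8), cursors c1@2 c2@5 c3@8, authorship 1..2..3.
After op 4 (insert('a')): buffer="ypajyeasywa" (len 11), cursors c1@3 c2@7 c3@11, authorship 1.1.2.2.3.3
After op 5 (move_right): buffer="ypajyeasywa" (len 11), cursors c1@4 c2@8 c3@11, authorship 1.1.2.2.3.3
After op 6 (insert('o')): buffer="ypajoyeasoywao" (len 14), cursors c1@5 c2@10 c3@14, authorship 1.1.12.2.23.33
After op 7 (delete): buffer="ypajyeasywa" (len 11), cursors c1@4 c2@8 c3@11, authorship 1.1.2.2.3.3
After op 8 (move_right): buffer="ypajyeasywa" (len 11), cursors c1@5 c2@9 c3@11, authorship 1.1.2.2.3.3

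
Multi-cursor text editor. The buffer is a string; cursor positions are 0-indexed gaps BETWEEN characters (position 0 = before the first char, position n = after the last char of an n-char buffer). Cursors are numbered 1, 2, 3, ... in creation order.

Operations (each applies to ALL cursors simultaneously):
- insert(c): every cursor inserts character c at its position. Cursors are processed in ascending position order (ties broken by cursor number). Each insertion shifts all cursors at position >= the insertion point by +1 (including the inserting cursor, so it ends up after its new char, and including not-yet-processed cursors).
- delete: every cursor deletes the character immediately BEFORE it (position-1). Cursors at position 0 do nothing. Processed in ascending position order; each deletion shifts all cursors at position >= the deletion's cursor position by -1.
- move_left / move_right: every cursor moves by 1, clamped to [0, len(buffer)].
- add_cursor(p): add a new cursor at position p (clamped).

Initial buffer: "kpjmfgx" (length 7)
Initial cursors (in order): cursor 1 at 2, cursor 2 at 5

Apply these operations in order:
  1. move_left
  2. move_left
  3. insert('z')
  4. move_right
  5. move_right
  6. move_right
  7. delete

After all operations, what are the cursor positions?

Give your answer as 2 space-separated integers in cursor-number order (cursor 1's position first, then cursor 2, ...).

Answer: 3 6

Derivation:
After op 1 (move_left): buffer="kpjmfgx" (len 7), cursors c1@1 c2@4, authorship .......
After op 2 (move_left): buffer="kpjmfgx" (len 7), cursors c1@0 c2@3, authorship .......
After op 3 (insert('z')): buffer="zkpjzmfgx" (len 9), cursors c1@1 c2@5, authorship 1...2....
After op 4 (move_right): buffer="zkpjzmfgx" (len 9), cursors c1@2 c2@6, authorship 1...2....
After op 5 (move_right): buffer="zkpjzmfgx" (len 9), cursors c1@3 c2@7, authorship 1...2....
After op 6 (move_right): buffer="zkpjzmfgx" (len 9), cursors c1@4 c2@8, authorship 1...2....
After op 7 (delete): buffer="zkpzmfx" (len 7), cursors c1@3 c2@6, authorship 1..2...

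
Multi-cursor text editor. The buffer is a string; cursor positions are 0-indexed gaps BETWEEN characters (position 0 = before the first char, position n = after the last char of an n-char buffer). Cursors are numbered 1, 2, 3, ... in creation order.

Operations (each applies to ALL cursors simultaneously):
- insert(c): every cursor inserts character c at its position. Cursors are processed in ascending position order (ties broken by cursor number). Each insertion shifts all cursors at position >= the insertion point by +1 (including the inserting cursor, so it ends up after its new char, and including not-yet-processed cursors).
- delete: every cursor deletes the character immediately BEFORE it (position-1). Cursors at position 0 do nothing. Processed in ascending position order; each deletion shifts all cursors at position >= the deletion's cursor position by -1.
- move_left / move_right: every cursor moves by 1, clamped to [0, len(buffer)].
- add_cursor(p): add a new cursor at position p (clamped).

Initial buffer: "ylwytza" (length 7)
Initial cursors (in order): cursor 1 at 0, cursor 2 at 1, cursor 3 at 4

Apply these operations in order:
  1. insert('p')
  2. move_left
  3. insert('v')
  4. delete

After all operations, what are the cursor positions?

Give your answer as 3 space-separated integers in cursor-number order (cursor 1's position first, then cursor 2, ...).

After op 1 (insert('p')): buffer="pyplwyptza" (len 10), cursors c1@1 c2@3 c3@7, authorship 1.2...3...
After op 2 (move_left): buffer="pyplwyptza" (len 10), cursors c1@0 c2@2 c3@6, authorship 1.2...3...
After op 3 (insert('v')): buffer="vpyvplwyvptza" (len 13), cursors c1@1 c2@4 c3@9, authorship 11.22...33...
After op 4 (delete): buffer="pyplwyptza" (len 10), cursors c1@0 c2@2 c3@6, authorship 1.2...3...

Answer: 0 2 6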